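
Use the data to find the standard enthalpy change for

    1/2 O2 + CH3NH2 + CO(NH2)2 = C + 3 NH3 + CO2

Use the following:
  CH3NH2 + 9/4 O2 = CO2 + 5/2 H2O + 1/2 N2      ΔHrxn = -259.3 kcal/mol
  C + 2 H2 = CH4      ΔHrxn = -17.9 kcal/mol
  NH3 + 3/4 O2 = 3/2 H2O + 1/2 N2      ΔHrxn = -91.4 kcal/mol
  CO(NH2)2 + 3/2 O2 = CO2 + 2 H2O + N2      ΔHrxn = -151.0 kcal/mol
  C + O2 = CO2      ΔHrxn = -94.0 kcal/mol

ΔHrxn = -42.1 kcal/mol

equation 1 as written (CH3NH2 already on the reactant side): -259.3 kcal/mol
equation 2: not needed (H2 appears nowhere else).
equation 3 reversed and × 3 (NH3 must end up as a product; scale by 3 for the 3 NH3): (-3)·(-91.4) = +274.2 kcal/mol
equation 4 as written (CO(NH2)2 already on the reactant side): -151.0 kcal/mol
equation 5 reversed: +94.0 kcal/mol
ΔHrxn = (-259.3) + (+274.2) + (-151.0) + (+94.0) = -42.1 kcal/mol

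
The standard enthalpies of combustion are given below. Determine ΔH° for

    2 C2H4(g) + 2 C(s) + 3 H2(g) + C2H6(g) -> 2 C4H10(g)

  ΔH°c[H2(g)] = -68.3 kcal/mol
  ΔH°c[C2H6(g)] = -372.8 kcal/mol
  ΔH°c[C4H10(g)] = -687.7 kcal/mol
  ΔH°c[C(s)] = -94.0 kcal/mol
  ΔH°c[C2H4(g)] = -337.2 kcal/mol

With combustion enthalpies, reactants minus products:
= [2·(-337.2) + 2·(-94.0) + 3·(-68.3) + 1·(-372.8)] − [2·(-687.7)]
= -64.7 kcal/mol

ΔH° = -64.7 kcal/mol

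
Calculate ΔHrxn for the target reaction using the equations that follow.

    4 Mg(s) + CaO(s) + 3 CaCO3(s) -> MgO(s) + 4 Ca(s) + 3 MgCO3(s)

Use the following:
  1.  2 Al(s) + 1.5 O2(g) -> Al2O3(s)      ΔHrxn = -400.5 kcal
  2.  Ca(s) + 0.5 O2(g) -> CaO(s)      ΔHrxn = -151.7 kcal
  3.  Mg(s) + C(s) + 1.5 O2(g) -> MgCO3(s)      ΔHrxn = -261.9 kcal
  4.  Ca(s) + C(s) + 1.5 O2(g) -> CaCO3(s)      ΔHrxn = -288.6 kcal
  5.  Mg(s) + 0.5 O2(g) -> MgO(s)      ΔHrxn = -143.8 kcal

ΔHrxn = 88.0 kcal

eq. 1: not needed (Al2O3(s) appears nowhere else).
eq. 2 reversed (reverse to put CaO(s) on the reactant side): +151.7 kcal
eq. 3 × 3 (scale by 3 for the 3 MgCO3(s)): (3)·(-261.9) = -785.7 kcal
eq. 4 reversed and × 3 (reverse to put CaCO3(s) on the reactant side; scale by 3 for the 3 CaCO3(s)): (-3)·(-288.6) = +865.8 kcal
eq. 5 as written (MgO(s) already on the product side): -143.8 kcal
ΔHrxn = (-1)·(-151.7) + (3)·(-261.9) + (-3)·(-288.6) + (1)·(-143.8) = 88.0 kcal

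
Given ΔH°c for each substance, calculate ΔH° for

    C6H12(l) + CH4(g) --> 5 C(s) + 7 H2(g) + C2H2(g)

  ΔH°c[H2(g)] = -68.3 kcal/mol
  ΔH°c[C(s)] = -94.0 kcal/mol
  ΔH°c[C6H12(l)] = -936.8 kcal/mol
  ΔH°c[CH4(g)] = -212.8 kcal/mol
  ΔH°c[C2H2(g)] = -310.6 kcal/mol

ΔH° = 109.1 kcal/mol

With combustion enthalpies, reactants minus products:
= [1·(-936.8) + 1·(-212.8)] − [5·(-94.0) + 7·(-68.3) + 1·(-310.6)]
= 109.1 kcal/mol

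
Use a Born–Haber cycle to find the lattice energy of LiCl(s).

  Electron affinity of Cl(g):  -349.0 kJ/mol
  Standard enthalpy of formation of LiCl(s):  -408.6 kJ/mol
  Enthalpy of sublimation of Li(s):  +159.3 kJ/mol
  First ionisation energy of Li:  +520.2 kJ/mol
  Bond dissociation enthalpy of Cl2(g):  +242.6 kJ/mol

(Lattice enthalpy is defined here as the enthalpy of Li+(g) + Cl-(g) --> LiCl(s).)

U = -860.4 kJ/mol

ΔHf° = 1·ΔHsub + 1·(ΣIE) + 1/2·D(Cl2) + 1·EA + U
-408.6 = 1·(+159.3) + 1·(+520.2) + 1/2·(+242.6) + 1·(-349.0) + U
U = -408.6 − (+451.8) = -860.4 kJ/mol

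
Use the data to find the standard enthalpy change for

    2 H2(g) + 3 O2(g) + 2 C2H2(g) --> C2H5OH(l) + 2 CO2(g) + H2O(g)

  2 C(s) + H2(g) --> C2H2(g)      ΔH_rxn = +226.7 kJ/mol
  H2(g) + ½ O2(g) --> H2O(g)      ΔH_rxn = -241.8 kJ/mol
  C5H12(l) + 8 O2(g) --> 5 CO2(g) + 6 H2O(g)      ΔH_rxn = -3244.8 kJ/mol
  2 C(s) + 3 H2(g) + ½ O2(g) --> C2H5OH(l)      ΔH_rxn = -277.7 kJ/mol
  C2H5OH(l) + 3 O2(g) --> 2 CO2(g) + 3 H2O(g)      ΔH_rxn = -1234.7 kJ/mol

equation 1 reversed and × 2: (-2)·(+226.7) = -453.4 kJ/mol
equation 2 reversed and × 2: (-2)·(-241.8) = +483.6 kJ/mol
equation 3: not needed.
equation 4 × 2: (2)·(-277.7) = -555.4 kJ/mol
equation 5 as written: -1234.7 kJ/mol
ΔH_rxn = (-453.4) + (+483.6) + (-555.4) + (-1234.7) = -1759.9 kJ/mol

ΔH_rxn = -1759.9 kJ/mol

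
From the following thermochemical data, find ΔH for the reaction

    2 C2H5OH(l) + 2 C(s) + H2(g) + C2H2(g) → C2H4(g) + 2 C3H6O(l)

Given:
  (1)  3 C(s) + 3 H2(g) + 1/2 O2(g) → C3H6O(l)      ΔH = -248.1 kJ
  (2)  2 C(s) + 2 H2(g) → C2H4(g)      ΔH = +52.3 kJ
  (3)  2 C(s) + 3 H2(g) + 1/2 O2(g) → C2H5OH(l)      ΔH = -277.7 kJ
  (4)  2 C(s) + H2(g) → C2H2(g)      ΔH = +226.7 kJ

ΔH = -115.2 kJ

(1) × 2: (2)·(-248.1) = -496.2 kJ
(2) as written: +52.3 kJ
(3) reversed and × 2: (-2)·(-277.7) = +555.4 kJ
(4) reversed: -226.7 kJ
Summing the manipulated equations, ΔH = (2)·(-248.1) + (1)·(+52.3) + (-2)·(-277.7) + (-1)·(+226.7) = -115.2 kJ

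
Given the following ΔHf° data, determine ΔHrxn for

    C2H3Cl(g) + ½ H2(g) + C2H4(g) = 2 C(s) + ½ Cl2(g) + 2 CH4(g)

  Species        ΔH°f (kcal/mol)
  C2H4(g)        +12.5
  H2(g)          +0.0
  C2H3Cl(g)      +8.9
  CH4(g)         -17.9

ΔHrxn = -57.2 kcal/mol

Products: 2·(+0.0) + 1/2·(+0.0) + 2·(-17.9) = -35.8
Reactants: 1·(+8.9) + 1/2·(+0.0) + 1·(+12.5) = +21.4
ΔHrxn = (-35.8) − (+21.4) = -57.2 kcal/mol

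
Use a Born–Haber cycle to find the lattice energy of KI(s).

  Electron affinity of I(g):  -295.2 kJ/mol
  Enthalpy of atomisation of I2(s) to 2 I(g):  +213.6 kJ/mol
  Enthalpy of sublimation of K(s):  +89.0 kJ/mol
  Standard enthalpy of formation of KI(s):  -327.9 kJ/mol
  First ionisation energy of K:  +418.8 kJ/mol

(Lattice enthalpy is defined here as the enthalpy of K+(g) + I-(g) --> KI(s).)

ΔHf° = 1·ΔHsub + 1·(ΣIE) + 1/2·D(I2) + 1·EA + U
-327.9 = 1·(+89.0) + 1·(+418.8) + 1/2·(+213.6) + 1·(-295.2) + U
U = -327.9 − (+319.4) = -647.3 kJ/mol

U = -647.3 kJ/mol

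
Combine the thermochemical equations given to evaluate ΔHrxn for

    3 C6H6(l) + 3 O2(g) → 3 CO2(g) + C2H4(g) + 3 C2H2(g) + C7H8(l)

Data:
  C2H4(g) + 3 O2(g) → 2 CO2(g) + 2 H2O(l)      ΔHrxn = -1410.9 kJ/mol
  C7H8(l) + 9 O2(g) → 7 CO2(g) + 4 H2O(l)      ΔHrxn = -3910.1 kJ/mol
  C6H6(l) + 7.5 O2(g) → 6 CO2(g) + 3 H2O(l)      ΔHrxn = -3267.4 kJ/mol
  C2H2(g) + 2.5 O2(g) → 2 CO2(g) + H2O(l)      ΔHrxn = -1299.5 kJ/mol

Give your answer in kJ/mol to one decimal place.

ΔHrxn = -582.7 kJ/mol

equation 1 reversed: +1410.9 kJ/mol
equation 2 reversed: +3910.1 kJ/mol
equation 3 × 3: (3)·(-3267.4) = -9802.2 kJ/mol
equation 4 reversed and × 3: (-3)·(-1299.5) = +3898.5 kJ/mol
Combining the equations, ΔHrxn = (+1410.9) + (+3910.1) + (-9802.2) + (+3898.5) = -582.7 kJ/mol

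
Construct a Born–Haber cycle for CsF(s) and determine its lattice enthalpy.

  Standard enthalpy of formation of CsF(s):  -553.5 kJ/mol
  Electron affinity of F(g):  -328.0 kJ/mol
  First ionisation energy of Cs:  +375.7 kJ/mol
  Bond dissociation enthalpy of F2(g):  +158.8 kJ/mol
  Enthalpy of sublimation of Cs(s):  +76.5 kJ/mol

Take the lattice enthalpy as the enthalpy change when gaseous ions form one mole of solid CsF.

ΔHf° = 1·ΔHsub + 1·(ΣIE) + 1/2·D(F2) + 1·EA + U
-553.5 = 1·(+76.5) + 1·(+375.7) + 1/2·(+158.8) + 1·(-328.0) + U
U = -553.5 − (+203.6) = -757.1 kJ/mol

U = -757.1 kJ/mol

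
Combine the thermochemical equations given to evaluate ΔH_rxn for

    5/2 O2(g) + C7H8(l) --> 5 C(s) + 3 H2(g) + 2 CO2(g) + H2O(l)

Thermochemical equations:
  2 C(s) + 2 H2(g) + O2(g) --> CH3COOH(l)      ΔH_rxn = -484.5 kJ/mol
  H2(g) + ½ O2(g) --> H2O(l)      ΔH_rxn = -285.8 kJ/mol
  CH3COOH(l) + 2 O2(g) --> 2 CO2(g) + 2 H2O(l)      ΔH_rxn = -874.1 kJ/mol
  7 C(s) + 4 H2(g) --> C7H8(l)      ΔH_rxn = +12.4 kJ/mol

equation 1 as written: -484.5 kJ/mol
equation 2 reversed: +285.8 kJ/mol
equation 3 as written: -874.1 kJ/mol
equation 4 reversed: -12.4 kJ/mol
Since enthalpy is a state function, ΔH_rxn = (1)·(-484.5) + (-1)·(-285.8) + (1)·(-874.1) + (-1)·(+12.4) = -1085.2 kJ/mol

ΔH_rxn = -1085.2 kJ/mol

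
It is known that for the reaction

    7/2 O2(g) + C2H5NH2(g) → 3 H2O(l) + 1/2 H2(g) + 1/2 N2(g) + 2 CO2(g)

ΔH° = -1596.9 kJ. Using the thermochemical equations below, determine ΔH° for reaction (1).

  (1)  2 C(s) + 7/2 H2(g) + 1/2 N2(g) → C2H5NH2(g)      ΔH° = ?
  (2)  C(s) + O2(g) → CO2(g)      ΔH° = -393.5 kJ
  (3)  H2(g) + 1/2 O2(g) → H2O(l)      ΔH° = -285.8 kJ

(1) reversed (C2H5NH2(g) must end up as a reactant): contributes −x
(2) × 2 (scale by 2 for the 2 CO2(g)): (2)·(-393.5) = -787.0 kJ
(3) × 3 (scale by 3 for the 3 H2O(l)): (3)·(-285.8) = -857.4 kJ
-1596.9 = (-787.0) + (-857.4) − x
x = (-1596.9 − (-1644.4)) / (-1) = -47.5 kJ

ΔH° = -47.5 kJ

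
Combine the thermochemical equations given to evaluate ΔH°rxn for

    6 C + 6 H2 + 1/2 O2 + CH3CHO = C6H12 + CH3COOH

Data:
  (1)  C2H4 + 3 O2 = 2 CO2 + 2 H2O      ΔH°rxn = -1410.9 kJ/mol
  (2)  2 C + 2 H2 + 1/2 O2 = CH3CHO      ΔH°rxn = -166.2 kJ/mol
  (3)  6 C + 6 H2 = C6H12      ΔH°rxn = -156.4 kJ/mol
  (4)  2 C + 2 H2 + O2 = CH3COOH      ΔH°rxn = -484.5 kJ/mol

ΔH°rxn = -474.7 kJ/mol

(1): not needed.
(2) reversed: +166.2 kJ/mol
(3) as written: -156.4 kJ/mol
(4) as written: -484.5 kJ/mol
By Hess's law, ΔH°rxn = (-1)·(-166.2) + (1)·(-156.4) + (1)·(-484.5) = -474.7 kJ/mol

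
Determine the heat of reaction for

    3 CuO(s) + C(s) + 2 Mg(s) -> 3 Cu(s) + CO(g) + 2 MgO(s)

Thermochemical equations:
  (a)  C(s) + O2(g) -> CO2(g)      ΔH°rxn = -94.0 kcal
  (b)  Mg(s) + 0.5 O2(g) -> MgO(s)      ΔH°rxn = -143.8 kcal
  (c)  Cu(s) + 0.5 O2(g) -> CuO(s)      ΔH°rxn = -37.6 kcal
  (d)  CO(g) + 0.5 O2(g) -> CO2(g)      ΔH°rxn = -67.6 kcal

(a) as written: -94.0 kcal
(b) × 2: (2)·(-143.8) = -287.6 kcal
(c) reversed and × 3: (-3)·(-37.6) = +112.8 kcal
(d) reversed: +67.6 kcal
ΔH°rxn = (-94.0) + (-287.6) + (+112.8) + (+67.6) = -201.2 kcal

ΔH°rxn = -201.2 kcal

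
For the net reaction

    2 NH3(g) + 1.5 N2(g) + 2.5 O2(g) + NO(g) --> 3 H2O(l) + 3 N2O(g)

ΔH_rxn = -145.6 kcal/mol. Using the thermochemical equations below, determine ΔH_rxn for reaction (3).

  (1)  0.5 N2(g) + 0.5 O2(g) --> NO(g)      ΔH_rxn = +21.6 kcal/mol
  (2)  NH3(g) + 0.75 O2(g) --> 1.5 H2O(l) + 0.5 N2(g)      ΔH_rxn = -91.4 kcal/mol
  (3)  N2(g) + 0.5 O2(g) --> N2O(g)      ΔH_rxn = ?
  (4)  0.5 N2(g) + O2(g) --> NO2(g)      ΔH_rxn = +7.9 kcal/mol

ΔH_rxn = 19.6 kcal/mol

(1) reversed: -21.6 kcal/mol
(2) × 2: (2)·(-91.4) = -182.8 kcal/mol
(3) × 3: contributes 3·x
(4): not needed.
-145.6 = (-21.6) + (-182.8) + 3·x
x = (-145.6 − (-204.4)) / (3) = 19.6 kcal/mol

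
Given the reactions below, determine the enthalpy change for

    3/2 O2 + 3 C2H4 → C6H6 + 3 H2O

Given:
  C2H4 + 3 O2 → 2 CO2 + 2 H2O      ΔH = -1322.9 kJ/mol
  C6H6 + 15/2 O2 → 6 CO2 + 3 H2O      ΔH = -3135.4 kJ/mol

ΔH = -833.3 kJ/mol

equation 1 × 3: (3)·(-1322.9) = -3968.7 kJ/mol
equation 2 reversed: +3135.4 kJ/mol
ΔH = (3)·(-1322.9) + (-1)·(-3135.4) = -833.3 kJ/mol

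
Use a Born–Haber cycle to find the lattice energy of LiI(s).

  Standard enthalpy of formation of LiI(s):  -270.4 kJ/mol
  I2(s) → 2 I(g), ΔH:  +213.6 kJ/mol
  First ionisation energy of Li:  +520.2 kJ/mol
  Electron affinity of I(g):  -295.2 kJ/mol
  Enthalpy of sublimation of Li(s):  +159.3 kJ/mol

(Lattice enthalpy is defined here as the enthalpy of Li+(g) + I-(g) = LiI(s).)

ΔHf° = 1·ΔHsub + 1·(ΣIE) + 1/2·D(I2) + 1·EA + U
-270.4 = 1·(+159.3) + 1·(+520.2) + 1/2·(+213.6) + 1·(-295.2) + U
U = -270.4 − (+491.1) = -761.5 kJ/mol

U = -761.5 kJ/mol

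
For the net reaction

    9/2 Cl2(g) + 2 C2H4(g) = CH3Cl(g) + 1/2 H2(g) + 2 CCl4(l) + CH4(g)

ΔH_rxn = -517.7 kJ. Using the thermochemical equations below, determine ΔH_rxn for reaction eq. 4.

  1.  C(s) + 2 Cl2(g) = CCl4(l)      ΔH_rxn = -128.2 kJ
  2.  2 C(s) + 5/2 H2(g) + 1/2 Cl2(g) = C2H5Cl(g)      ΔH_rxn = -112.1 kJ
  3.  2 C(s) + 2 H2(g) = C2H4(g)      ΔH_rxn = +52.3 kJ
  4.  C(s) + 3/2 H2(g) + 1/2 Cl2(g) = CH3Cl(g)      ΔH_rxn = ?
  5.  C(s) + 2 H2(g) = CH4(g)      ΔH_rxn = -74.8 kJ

ΔH_rxn = -81.9 kJ

eq. 1 × 2 (scale by 2 for the 2 CCl4(l)): (2)·(-128.2) = -256.4 kJ
eq. 2: not needed (C2H5Cl(g) appears nowhere else).
eq. 3 reversed and × 2 (reverse to put C2H4(g) on the reactant side; ×2 to match 2 C2H4(g) in the target): (-2)·(+52.3) = -104.6 kJ
eq. 4 as written (CH3Cl(g) already on the product side): contributes x
eq. 5 as written (CH4(g) already on the product side): -74.8 kJ
-517.7 = (-256.4) + (-104.6) + (-74.8) + x
x = (-517.7 − (-435.8)) / (1) = -81.9 kJ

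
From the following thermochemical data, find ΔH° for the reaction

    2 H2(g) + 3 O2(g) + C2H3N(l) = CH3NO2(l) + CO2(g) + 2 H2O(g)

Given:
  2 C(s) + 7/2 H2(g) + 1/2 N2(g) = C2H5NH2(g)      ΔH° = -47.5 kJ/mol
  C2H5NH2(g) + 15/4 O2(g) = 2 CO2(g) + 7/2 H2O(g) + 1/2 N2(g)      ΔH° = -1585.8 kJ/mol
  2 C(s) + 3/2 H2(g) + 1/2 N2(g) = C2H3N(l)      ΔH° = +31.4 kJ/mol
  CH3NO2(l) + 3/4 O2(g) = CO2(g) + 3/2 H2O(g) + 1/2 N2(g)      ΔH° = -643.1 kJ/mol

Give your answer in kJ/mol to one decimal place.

equation 1 as written: -47.5 kJ/mol
equation 2 as written: -1585.8 kJ/mol
equation 3 reversed: -31.4 kJ/mol
equation 4 reversed: +643.1 kJ/mol
ΔH° = (1)·(-47.5) + (1)·(-1585.8) + (-1)·(+31.4) + (-1)·(-643.1) = -1021.6 kJ/mol

ΔH° = -1021.6 kJ/mol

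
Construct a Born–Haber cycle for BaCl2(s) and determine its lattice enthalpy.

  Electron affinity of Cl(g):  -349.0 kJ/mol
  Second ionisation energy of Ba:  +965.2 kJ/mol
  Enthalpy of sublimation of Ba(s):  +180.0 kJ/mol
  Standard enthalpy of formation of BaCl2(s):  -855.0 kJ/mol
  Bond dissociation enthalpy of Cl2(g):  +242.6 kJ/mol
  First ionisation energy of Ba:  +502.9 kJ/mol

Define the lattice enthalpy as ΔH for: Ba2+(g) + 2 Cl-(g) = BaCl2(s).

ΔHf° = 1·ΔHsub + 1·(ΣIE) + 1·D(Cl2) + 2·EA + U
-855.0 = 1·(+180.0) + 1·(+1468.1) + 1·(+242.6) + 2·(-349.0) + U
U = -855.0 − (+1192.7) = -2047.7 kJ/mol

U = -2047.7 kJ/mol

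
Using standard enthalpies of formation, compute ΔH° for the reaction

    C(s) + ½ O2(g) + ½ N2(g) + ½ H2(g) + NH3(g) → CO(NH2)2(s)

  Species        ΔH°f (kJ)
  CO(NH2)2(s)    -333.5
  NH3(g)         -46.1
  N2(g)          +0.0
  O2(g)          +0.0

ΔH° = -287.4 kJ

Products: 1·(-333.5) = -333.5
Reactants: 1·(+0.0) + 1/2·(+0.0) + 1/2·(+0.0) + 1/2·(+0.0) + 1·(-46.1) = -46.1
ΔH° = (-333.5) − (-46.1) = -287.4 kJ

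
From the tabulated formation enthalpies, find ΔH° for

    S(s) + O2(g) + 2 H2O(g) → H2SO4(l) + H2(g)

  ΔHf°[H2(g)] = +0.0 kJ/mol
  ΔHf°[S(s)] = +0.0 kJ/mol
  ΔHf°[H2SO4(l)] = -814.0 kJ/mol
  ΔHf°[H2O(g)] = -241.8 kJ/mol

ΔH° = -330.4 kJ/mol

Products: 1·(-814.0) + 1·(+0.0) = -814.0
Reactants: 1·(+0.0) + 1·(+0.0) + 2·(-241.8) = -483.6
ΔH° = (-814.0) − (-483.6) = -330.4 kJ/mol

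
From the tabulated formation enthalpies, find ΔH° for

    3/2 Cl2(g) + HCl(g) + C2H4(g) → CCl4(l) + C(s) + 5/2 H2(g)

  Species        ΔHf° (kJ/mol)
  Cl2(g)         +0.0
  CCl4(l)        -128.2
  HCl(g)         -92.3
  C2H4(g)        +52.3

ΔH° = -88.2 kJ/mol

ΔH°rxn = Σ nΔHf°(products) − Σ nΔHf°(reactants).
Products: 1·(-128.2) + 1·(+0.0) + 5/2·(+0.0) = -128.2
Reactants: 3/2·(+0.0) + 1·(-92.3) + 1·(+52.3) = -40.0
ΔH° = (-128.2) − (-40.0) = -88.2 kJ/mol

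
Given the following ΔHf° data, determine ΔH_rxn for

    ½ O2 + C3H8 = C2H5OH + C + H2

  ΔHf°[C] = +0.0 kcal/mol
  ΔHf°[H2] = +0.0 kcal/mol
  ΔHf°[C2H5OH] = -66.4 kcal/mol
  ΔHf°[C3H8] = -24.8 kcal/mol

Products: 1·(-66.4) + 1·(+0.0) + 1·(+0.0) = -66.4
Reactants: 1/2·(+0.0) + 1·(-24.8) = -24.8
ΔH_rxn = (-66.4) − (-24.8) = -41.6 kcal/mol

ΔH_rxn = -41.6 kcal/mol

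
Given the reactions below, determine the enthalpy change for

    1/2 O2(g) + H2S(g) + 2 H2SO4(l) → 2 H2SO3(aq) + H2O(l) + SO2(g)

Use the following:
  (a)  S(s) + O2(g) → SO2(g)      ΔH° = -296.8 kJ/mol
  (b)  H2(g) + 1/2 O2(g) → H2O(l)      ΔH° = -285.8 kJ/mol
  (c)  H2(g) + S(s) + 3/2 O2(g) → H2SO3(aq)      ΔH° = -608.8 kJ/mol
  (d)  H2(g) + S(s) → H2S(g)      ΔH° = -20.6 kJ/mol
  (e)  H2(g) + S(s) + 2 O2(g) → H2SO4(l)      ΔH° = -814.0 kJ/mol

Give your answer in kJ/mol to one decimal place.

(a) as written (SO2(g) already on the product side): -296.8 kJ/mol
(b) as written (H2O(l) already on the product side): -285.8 kJ/mol
(c) × 2 (×2 to match 2 H2SO3(aq) in the target): (2)·(-608.8) = -1217.6 kJ/mol
(d) reversed (reverse to put H2S(g) on the reactant side): +20.6 kJ/mol
(e) reversed and × 2 (reverse to put H2SO4(l) on the reactant side; scale by 2 for the 2 H2SO4(l)): (-2)·(-814.0) = +1628.0 kJ/mol
Combining the equations, ΔH° = (1)·(-296.8) + (1)·(-285.8) + (2)·(-608.8) + (-1)·(-20.6) + (-2)·(-814.0) = -151.6 kJ/mol

ΔH° = -151.6 kJ/mol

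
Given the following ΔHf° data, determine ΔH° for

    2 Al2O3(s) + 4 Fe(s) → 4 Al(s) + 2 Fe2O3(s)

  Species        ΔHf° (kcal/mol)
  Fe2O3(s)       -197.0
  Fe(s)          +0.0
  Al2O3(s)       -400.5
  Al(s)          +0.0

ΔH° = 407.0 kcal/mol

ΔH°rxn = Σ nΔHf°(products) − Σ nΔHf°(reactants).
Products: 4·(+0.0) + 2·(-197.0) = -394.0
Reactants: 2·(-400.5) + 4·(+0.0) = -801.0
ΔH° = (-394.0) − (-801.0) = 407.0 kcal/mol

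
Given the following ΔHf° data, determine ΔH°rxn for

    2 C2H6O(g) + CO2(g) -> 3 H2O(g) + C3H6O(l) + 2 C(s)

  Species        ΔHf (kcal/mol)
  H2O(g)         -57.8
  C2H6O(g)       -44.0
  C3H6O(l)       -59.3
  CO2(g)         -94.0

Products: 3·(-57.8) + 1·(-59.3) + 2·(+0.0) = -232.7
Reactants: 2·(-44.0) + 1·(-94.0) = -182.0
ΔH°rxn = (-232.7) − (-182.0) = -50.7 kcal/mol

ΔH°rxn = -50.7 kcal/mol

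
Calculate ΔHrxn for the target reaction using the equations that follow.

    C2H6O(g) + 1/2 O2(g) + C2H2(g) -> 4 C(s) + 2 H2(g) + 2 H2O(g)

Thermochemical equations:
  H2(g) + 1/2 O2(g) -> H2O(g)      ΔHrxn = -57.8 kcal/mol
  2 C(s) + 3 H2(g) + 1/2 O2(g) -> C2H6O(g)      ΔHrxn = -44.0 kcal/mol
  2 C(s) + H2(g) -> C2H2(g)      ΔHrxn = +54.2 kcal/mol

equation 1 × 2 (scale by 2 for the 2 H2O(g)): (2)·(-57.8) = -115.6 kcal/mol
equation 2 reversed (reverse to put C2H6O(g) on the reactant side): +44.0 kcal/mol
equation 3 reversed (reverse to put C2H2(g) on the reactant side): -54.2 kcal/mol
By Hess's law, ΔHrxn = (2)·(-57.8) + (-1)·(-44.0) + (-1)·(+54.2) = -125.8 kcal/mol

ΔHrxn = -125.8 kcal/mol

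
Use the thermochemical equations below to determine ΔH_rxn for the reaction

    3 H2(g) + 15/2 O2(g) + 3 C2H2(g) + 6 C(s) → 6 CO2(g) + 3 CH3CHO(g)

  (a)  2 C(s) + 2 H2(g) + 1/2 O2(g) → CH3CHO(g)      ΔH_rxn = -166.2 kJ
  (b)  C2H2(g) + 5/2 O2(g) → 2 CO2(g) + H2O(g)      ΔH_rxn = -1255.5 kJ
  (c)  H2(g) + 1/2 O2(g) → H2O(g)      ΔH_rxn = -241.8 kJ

(a) × 3 (scale by 3 for the 3 CH3CHO(g)): (3)·(-166.2) = -498.6 kJ
(b) × 3 (×3 to match 3 C2H2(g) in the target): (3)·(-1255.5) = -3766.5 kJ
(c) reversed and × 3: (-3)·(-241.8) = +725.4 kJ
ΔH_rxn = (-498.6) + (-3766.5) + (+725.4) = -3539.7 kJ

ΔH_rxn = -3539.7 kJ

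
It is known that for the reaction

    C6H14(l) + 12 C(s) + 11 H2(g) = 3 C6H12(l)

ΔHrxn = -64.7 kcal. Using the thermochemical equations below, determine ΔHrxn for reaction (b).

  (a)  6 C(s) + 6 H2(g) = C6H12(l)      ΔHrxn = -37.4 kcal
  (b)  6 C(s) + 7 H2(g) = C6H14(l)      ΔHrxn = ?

(a) × 3: (3)·(-37.4) = -112.2 kcal
(b) reversed: contributes −x
-64.7 = (-112.2) − x
x = (-64.7 − (-112.2)) / (-1) = -47.5 kcal

ΔHrxn = -47.5 kcal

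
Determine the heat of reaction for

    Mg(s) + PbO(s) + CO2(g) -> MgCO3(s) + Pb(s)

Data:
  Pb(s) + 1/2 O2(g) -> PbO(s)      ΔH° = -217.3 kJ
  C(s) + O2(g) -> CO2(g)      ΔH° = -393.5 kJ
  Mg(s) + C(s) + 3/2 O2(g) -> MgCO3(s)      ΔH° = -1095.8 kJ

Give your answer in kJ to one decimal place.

ΔH° = -485.0 kJ

equation 1 reversed: +217.3 kJ
equation 2 reversed: +393.5 kJ
equation 3 as written: -1095.8 kJ
By Hess's law, ΔH° = (+217.3) + (+393.5) + (-1095.8) = -485.0 kJ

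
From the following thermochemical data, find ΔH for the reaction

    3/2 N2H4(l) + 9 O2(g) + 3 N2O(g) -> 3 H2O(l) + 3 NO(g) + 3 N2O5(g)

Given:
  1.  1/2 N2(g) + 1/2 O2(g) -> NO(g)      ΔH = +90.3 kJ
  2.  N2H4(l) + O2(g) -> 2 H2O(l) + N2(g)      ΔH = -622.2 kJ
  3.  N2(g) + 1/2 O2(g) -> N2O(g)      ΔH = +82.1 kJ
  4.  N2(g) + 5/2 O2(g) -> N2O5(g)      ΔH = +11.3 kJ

ΔH = -874.8 kJ

eq. 1 × 3 (×3 to match 3 NO(g) in the target): (3)·(+90.3) = +270.9 kJ
eq. 2 × 3/2 (scale by 3/2 for the 3/2 N2H4(l)): (3/2)·(-622.2) = -933.3 kJ
eq. 3 reversed and × 3 (N2O(g) must end up as a reactant; ×3 to match 3 N2O(g) in the target): (-3)·(+82.1) = -246.3 kJ
eq. 4 × 3 (×3 to match 3 N2O5(g) in the target): (3)·(+11.3) = +33.9 kJ
ΔH = (+270.9) + (-933.3) + (-246.3) + (+33.9) = -874.8 kJ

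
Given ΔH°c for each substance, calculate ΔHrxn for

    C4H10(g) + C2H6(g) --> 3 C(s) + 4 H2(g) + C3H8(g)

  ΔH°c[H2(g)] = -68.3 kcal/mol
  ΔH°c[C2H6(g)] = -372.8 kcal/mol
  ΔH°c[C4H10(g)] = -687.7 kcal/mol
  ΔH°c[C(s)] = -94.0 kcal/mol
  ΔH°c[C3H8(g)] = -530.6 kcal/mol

ΔHrxn = 25.3 kcal/mol

With combustion enthalpies, reactants minus products:
= [1·(-687.7) + 1·(-372.8)] − [3·(-94.0) + 4·(-68.3) + 1·(-530.6)]
= 25.3 kcal/mol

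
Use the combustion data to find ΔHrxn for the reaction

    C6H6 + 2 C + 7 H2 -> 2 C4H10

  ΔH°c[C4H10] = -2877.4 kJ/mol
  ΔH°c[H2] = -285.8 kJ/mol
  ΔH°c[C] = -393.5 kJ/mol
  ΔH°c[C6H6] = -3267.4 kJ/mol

Using ΔH = Σ nΔHc°(reactants) − Σ nΔHc°(products):
= [1·(-3267.4) + 2·(-393.5) + 7·(-285.8)] − [2·(-2877.4)]
= -300.2 kJ/mol

ΔHrxn = -300.2 kJ/mol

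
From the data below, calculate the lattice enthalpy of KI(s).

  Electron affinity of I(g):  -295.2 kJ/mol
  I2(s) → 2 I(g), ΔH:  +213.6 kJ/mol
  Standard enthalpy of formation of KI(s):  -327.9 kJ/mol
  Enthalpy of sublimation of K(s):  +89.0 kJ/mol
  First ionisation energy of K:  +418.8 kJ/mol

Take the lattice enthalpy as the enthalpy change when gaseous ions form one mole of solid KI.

U = -647.3 kJ/mol

ΔHf° = 1·ΔHsub + 1·(ΣIE) + 1/2·D(I2) + 1·EA + U
-327.9 = 1·(+89.0) + 1·(+418.8) + 1/2·(+213.6) + 1·(-295.2) + U
U = -327.9 − (+319.4) = -647.3 kJ/mol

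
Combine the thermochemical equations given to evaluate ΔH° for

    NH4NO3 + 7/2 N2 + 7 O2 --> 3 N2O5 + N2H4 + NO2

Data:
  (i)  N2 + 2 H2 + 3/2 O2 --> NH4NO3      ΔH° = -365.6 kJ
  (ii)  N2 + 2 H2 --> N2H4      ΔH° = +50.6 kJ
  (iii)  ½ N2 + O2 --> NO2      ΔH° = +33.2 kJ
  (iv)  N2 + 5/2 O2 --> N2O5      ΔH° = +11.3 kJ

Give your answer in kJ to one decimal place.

ΔH° = 483.3 kJ

(i) reversed (NH4NO3 must end up as a reactant): +365.6 kJ
(ii) as written (N2H4 already on the product side): +50.6 kJ
(iii) as written (NO2 already on the product side): +33.2 kJ
(iv) × 3 (scale by 3 for the 3 N2O5): (3)·(+11.3) = +33.9 kJ
ΔH° = (+365.6) + (+50.6) + (+33.2) + (+33.9) = 483.3 kJ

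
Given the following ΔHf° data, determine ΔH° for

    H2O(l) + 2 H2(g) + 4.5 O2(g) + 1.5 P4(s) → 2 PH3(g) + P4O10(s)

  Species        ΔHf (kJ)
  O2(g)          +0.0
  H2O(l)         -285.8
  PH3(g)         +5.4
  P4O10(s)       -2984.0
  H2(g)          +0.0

ΔH°rxn = Σ nΔHf°(products) − Σ nΔHf°(reactants).
Products: 2·(+5.4) + 1·(-2984.0) = -2973.2
Reactants: 1·(-285.8) + 2·(+0.0) + 9/2·(+0.0) + 3/2·(+0.0) = -285.8
ΔH° = (-2973.2) − (-285.8) = -2687.4 kJ

ΔH° = -2687.4 kJ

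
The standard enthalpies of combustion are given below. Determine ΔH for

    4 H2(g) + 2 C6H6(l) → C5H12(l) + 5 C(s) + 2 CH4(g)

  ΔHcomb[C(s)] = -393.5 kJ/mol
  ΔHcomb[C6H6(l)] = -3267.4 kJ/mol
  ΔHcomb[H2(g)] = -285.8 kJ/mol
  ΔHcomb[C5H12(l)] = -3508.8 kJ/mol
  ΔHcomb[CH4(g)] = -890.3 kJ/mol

With combustion enthalpies, reactants minus products:
= [4·(-285.8) + 2·(-3267.4)] − [1·(-3508.8) + 5·(-393.5) + 2·(-890.3)]
= -421.1 kJ/mol

ΔH = -421.1 kJ/mol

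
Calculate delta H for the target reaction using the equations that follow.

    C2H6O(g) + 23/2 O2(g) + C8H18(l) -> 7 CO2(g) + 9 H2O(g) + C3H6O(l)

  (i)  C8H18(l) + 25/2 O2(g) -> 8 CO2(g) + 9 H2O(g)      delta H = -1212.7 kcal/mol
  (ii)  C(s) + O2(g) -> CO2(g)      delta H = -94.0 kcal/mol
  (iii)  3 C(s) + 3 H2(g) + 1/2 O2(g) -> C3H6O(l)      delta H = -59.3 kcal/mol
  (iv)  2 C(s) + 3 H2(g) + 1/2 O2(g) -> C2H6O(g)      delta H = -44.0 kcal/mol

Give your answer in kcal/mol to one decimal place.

delta H = -1134.0 kcal/mol

(i) as written (C8H18(l) already on the reactant side): -1212.7 kcal/mol
(ii) reversed: +94.0 kcal/mol
(iii) as written (C3H6O(l) already on the product side): -59.3 kcal/mol
(iv) reversed (reverse to put C2H6O(g) on the reactant side): +44.0 kcal/mol
Combining the equations, delta H = (-1212.7) + (+94.0) + (-59.3) + (+44.0) = -1134.0 kcal/mol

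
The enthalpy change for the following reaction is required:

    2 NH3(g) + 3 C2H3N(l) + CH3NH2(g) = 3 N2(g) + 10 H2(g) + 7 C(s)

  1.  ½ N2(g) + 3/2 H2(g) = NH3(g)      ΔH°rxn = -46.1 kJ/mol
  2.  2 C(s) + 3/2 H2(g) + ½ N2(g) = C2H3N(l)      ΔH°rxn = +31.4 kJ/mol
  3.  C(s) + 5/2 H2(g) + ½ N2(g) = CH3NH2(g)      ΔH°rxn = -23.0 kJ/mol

ΔH°rxn = 21.0 kJ/mol

eq. 1 reversed and × 2 (reverse to put NH3(g) on the reactant side; ×2 to match 2 NH3(g) in the target): (-2)·(-46.1) = +92.2 kJ/mol
eq. 2 reversed and × 3 (reverse to put C2H3N(l) on the reactant side; scale by 3 for the 3 C2H3N(l)): (-3)·(+31.4) = -94.2 kJ/mol
eq. 3 reversed (reverse to put CH3NH2(g) on the reactant side): +23.0 kJ/mol
Summing the manipulated equations, ΔH°rxn = (-2)·(-46.1) + (-3)·(+31.4) + (-1)·(-23.0) = 21.0 kJ/mol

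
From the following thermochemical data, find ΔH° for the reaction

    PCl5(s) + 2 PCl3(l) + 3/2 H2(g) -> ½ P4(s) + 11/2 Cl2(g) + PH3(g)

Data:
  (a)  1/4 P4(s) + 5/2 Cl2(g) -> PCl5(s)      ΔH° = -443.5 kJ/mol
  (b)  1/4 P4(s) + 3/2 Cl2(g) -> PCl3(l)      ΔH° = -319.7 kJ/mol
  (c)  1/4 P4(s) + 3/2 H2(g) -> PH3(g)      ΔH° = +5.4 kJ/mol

ΔH° = 1088.3 kJ/mol

(a) reversed (reverse to put PCl5(s) on the reactant side): +443.5 kJ/mol
(b) reversed and × 2 (reverse to put PCl3(l) on the reactant side; scale by 2 for the 2 PCl3(l)): (-2)·(-319.7) = +639.4 kJ/mol
(c) as written (PH3(g) already on the product side): +5.4 kJ/mol
Combining the equations, ΔH° = (+443.5) + (+639.4) + (+5.4) = 1088.3 kJ/mol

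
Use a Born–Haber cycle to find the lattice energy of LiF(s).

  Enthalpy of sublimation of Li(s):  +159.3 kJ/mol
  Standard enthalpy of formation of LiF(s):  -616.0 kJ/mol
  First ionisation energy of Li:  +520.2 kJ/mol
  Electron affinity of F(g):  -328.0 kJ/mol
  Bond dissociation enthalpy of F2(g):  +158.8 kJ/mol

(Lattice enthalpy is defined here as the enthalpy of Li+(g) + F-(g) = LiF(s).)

ΔHf° = 1·ΔHsub + 1·(ΣIE) + 1/2·D(F2) + 1·EA + U
-616.0 = 1·(+159.3) + 1·(+520.2) + 1/2·(+158.8) + 1·(-328.0) + U
U = -616.0 − (+430.9) = -1046.9 kJ/mol

U = -1046.9 kJ/mol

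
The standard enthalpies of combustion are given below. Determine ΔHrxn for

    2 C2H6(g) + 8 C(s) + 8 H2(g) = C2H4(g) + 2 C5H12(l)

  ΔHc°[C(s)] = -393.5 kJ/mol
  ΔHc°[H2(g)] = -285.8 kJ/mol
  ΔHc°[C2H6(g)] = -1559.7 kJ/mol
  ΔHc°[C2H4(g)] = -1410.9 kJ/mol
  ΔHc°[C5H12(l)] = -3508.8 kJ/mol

Using ΔH = Σ nΔHc°(reactants) − Σ nΔHc°(products):
= [2·(-1559.7) + 8·(-393.5) + 8·(-285.8)] − [1·(-1410.9) + 2·(-3508.8)]
= -125.3 kJ/mol

ΔHrxn = -125.3 kJ/mol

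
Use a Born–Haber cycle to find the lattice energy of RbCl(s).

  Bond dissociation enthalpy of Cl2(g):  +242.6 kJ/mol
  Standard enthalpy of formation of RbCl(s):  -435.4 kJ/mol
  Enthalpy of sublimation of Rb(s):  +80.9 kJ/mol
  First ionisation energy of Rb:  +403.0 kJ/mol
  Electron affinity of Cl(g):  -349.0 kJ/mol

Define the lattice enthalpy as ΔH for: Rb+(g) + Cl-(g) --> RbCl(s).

ΔHf° = 1·ΔHsub + 1·(ΣIE) + 1/2·D(Cl2) + 1·EA + U
-435.4 = 1·(+80.9) + 1·(+403.0) + 1/2·(+242.6) + 1·(-349.0) + U
U = -435.4 − (+256.2) = -691.6 kJ/mol

U = -691.6 kJ/mol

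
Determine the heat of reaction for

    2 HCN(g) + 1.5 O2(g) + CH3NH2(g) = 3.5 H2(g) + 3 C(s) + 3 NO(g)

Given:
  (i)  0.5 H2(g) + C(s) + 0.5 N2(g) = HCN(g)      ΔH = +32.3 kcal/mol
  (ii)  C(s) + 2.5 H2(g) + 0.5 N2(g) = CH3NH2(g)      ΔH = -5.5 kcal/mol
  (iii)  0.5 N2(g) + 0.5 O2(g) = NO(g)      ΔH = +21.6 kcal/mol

(i) reversed and × 2: (-2)·(+32.3) = -64.6 kcal/mol
(ii) reversed: +5.5 kcal/mol
(iii) × 3: (3)·(+21.6) = +64.8 kcal/mol
Since enthalpy is a state function, ΔH = (-64.6) + (+5.5) + (+64.8) = 5.7 kcal/mol

ΔH = 5.7 kcal/mol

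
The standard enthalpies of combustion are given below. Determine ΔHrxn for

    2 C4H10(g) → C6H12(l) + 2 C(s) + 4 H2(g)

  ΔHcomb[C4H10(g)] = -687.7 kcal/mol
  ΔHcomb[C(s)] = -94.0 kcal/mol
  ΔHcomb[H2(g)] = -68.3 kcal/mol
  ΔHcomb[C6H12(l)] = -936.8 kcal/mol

ΔHrxn = 22.6 kcal/mol

Using ΔH = Σ nΔHc°(reactants) − Σ nΔHc°(products):
= [2·(-687.7)] − [1·(-936.8) + 2·(-94.0) + 4·(-68.3)]
= 22.6 kcal/mol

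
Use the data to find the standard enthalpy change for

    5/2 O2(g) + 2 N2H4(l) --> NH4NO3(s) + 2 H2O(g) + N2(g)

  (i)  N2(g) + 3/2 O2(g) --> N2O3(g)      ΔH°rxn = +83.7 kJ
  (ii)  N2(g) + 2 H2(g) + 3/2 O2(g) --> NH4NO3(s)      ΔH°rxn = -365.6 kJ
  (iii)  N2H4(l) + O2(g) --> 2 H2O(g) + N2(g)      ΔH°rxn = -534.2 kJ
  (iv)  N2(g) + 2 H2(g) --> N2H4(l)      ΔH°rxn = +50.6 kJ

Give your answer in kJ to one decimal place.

(i): not needed (N2O3(g) appears nowhere else).
(ii) as written (NH4NO3(s) already on the product side): -365.6 kJ
(iii) as written (H2O(g) already on the product side): -534.2 kJ
(iv) reversed: -50.6 kJ
Summing the manipulated equations, ΔH°rxn = (1)·(-365.6) + (1)·(-534.2) + (-1)·(+50.6) = -950.4 kJ

ΔH°rxn = -950.4 kJ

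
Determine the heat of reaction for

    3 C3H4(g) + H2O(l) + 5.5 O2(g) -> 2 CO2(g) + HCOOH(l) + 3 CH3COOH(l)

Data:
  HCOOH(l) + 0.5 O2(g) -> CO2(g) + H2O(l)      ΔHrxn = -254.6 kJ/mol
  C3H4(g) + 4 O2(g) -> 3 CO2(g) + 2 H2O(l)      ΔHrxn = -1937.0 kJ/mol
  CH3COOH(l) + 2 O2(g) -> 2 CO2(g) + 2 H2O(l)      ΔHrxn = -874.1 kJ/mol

equation 1 reversed: +254.6 kJ/mol
equation 2 × 3: (3)·(-1937.0) = -5811.0 kJ/mol
equation 3 reversed and × 3: (-3)·(-874.1) = +2622.3 kJ/mol
Since enthalpy is a state function, ΔHrxn = (+254.6) + (-5811.0) + (+2622.3) = -2934.1 kJ/mol

ΔHrxn = -2934.1 kJ/mol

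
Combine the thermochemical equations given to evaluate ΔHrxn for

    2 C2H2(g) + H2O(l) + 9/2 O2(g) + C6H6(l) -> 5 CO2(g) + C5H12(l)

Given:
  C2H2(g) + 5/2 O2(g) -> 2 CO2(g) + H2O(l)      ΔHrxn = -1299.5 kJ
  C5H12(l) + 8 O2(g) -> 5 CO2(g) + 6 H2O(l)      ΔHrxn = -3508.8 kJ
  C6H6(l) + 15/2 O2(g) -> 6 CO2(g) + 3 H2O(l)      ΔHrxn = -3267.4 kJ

equation 1 × 2 (scale by 2 for the 2 C2H2(g)): (2)·(-1299.5) = -2599.0 kJ
equation 2 reversed (reverse to put C5H12(l) on the product side): +3508.8 kJ
equation 3 as written (C6H6(l) already on the reactant side): -3267.4 kJ
Since enthalpy is a state function, ΔHrxn = (2)·(-1299.5) + (-1)·(-3508.8) + (1)·(-3267.4) = -2357.6 kJ

ΔHrxn = -2357.6 kJ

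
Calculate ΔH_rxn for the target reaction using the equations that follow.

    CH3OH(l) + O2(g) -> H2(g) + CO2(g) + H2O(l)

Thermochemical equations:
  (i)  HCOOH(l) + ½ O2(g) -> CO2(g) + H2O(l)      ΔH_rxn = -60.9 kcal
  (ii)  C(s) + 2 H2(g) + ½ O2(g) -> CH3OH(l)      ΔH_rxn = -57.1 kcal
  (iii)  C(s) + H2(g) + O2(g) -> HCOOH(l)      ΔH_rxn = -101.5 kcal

(i) as written (CO2(g) already on the product side): -60.9 kcal
(ii) reversed (reverse to put CH3OH(l) on the reactant side): +57.1 kcal
(iii) as written: -101.5 kcal
ΔH_rxn = (1)·(-60.9) + (-1)·(-57.1) + (1)·(-101.5) = -105.3 kcal

ΔH_rxn = -105.3 kcal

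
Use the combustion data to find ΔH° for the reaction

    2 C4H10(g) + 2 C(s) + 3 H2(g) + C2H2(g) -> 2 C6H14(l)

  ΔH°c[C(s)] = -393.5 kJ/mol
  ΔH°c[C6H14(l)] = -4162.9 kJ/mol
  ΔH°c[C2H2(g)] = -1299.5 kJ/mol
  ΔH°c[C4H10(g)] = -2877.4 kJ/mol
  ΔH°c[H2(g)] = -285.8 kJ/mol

ΔH° = -372.9 kJ/mol

Using ΔH = Σ nΔHc°(reactants) − Σ nΔHc°(products):
= [2·(-2877.4) + 2·(-393.5) + 3·(-285.8) + 1·(-1299.5)] − [2·(-4162.9)]
= -372.9 kJ/mol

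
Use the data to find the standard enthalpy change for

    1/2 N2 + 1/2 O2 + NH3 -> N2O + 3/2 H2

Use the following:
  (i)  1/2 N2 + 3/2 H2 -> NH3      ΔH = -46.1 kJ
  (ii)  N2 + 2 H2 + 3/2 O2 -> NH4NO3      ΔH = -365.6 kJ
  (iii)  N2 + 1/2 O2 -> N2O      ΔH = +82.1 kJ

(i) reversed (NH3 must end up as a reactant): +46.1 kJ
(ii): not needed (NH4NO3 appears nowhere else).
(iii) as written (N2O already on the product side): +82.1 kJ
By Hess's law, ΔH = (-1)·(-46.1) + (1)·(+82.1) = 128.2 kJ

ΔH = 128.2 kJ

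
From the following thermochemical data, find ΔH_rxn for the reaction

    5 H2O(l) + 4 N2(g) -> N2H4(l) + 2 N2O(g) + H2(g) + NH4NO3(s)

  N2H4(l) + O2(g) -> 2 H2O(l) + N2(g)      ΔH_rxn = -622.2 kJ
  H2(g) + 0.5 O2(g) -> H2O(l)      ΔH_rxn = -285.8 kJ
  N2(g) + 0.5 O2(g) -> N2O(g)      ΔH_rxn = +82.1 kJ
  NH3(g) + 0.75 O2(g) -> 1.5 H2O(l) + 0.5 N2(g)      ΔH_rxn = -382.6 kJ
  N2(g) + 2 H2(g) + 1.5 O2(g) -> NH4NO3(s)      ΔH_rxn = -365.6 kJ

ΔH_rxn = 1278.2 kJ

equation 1 reversed: +622.2 kJ
equation 2 reversed and × 3: (-3)·(-285.8) = +857.4 kJ
equation 3 × 2: (2)·(+82.1) = +164.2 kJ
equation 4: not needed.
equation 5 as written: -365.6 kJ
ΔH_rxn = (-1)·(-622.2) + (-3)·(-285.8) + (2)·(+82.1) + (1)·(-365.6) = 1278.2 kJ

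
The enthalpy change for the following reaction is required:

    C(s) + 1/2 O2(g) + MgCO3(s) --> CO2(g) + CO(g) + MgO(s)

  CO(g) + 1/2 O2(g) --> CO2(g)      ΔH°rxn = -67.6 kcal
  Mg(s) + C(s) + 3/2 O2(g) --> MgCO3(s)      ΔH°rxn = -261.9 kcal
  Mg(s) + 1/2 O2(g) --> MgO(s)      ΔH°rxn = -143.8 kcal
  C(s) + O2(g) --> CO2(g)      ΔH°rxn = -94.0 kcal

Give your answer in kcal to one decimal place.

ΔH°rxn = -2.3 kcal

equation 1 reversed: +67.6 kcal
equation 2 reversed: +261.9 kcal
equation 3 as written: -143.8 kcal
equation 4 × 2: (2)·(-94.0) = -188.0 kcal
ΔH°rxn = (-1)·(-67.6) + (-1)·(-261.9) + (1)·(-143.8) + (2)·(-94.0) = -2.3 kcal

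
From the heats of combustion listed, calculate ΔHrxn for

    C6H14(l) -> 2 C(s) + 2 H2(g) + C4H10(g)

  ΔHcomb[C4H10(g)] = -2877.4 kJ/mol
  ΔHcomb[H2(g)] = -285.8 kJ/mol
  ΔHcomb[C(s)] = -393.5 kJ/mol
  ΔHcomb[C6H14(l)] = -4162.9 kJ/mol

Using ΔH = Σ nΔHc°(reactants) − Σ nΔHc°(products):
= [1·(-4162.9)] − [2·(-393.5) + 2·(-285.8) + 1·(-2877.4)]
= 73.1 kJ/mol

ΔHrxn = 73.1 kJ/mol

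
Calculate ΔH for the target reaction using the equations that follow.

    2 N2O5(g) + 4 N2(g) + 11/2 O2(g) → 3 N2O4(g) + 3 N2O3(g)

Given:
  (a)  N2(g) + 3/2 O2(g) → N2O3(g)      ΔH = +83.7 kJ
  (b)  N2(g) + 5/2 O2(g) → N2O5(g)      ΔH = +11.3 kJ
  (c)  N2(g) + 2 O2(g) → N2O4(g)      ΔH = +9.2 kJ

ΔH = 256.1 kJ

(a) × 3 (×3 to match 3 N2O3(g) in the target): (3)·(+83.7) = +251.1 kJ
(b) reversed and × 2 (N2O5(g) must end up as a reactant; scale by 2 for the 2 N2O5(g)): (-2)·(+11.3) = -22.6 kJ
(c) × 3 (×3 to match 3 N2O4(g) in the target): (3)·(+9.2) = +27.6 kJ
Since enthalpy is a state function, ΔH = (3)·(+83.7) + (-2)·(+11.3) + (3)·(+9.2) = 256.1 kJ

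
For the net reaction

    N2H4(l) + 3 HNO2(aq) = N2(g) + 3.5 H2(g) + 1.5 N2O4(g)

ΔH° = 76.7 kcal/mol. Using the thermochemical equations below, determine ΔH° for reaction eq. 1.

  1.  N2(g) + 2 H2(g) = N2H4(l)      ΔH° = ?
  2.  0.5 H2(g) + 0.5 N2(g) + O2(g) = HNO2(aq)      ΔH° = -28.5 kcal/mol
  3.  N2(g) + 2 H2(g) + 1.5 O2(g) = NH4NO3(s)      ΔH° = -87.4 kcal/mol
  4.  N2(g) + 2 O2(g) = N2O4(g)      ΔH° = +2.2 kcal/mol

eq. 1 reversed (reverse to put N2H4(l) on the reactant side): contributes −x
eq. 2 reversed and × 3 (reverse to put HNO2(aq) on the reactant side; ×3 to match 3 HNO2(aq) in the target): (-3)·(-28.5) = +85.5 kcal/mol
eq. 3: not needed (NH4NO3(s) appears nowhere else).
eq. 4 × 3/2 (×3/2 to match 3/2 N2O4(g) in the target): (3/2)·(+2.2) = +3.3 kcal/mol
+76.7 = (+85.5) + (+3.3) − x
x = (+76.7 − (+88.8)) / (-1) = 12.1 kcal/mol

ΔH° = 12.1 kcal/mol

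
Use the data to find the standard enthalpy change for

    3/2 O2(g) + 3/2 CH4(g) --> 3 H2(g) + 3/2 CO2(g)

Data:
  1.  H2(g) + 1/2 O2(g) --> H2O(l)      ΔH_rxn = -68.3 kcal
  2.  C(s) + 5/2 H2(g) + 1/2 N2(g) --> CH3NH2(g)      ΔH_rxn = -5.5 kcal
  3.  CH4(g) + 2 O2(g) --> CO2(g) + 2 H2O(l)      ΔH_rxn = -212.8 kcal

ΔH_rxn = -114.3 kcal

eq. 1 reversed and × 3: (-3)·(-68.3) = +204.9 kcal
eq. 2: not needed (N2(g) appears nowhere else).
eq. 3 × 3/2 (scale by 3/2 for the 3/2 CH4(g)): (3/2)·(-212.8) = -319.2 kcal
Combining the equations, ΔH_rxn = (-3)·(-68.3) + (3/2)·(-212.8) = -114.3 kcal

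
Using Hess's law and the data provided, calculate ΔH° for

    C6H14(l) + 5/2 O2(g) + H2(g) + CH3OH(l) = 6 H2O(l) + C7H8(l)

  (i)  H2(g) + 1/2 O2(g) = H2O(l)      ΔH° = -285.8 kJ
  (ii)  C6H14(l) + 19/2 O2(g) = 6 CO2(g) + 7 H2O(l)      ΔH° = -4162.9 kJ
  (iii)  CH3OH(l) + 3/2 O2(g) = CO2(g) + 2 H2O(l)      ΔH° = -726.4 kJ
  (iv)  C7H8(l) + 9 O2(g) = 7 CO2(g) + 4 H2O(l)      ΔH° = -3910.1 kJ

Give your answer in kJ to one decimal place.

ΔH° = -1265.0 kJ

(i) as written (H2(g) already on the reactant side): -285.8 kJ
(ii) as written (C6H14(l) already on the reactant side): -4162.9 kJ
(iii) as written (CH3OH(l) already on the reactant side): -726.4 kJ
(iv) reversed (reverse to put C7H8(l) on the product side): +3910.1 kJ
By Hess's law, ΔH° = (1)·(-285.8) + (1)·(-4162.9) + (1)·(-726.4) + (-1)·(-3910.1) = -1265.0 kJ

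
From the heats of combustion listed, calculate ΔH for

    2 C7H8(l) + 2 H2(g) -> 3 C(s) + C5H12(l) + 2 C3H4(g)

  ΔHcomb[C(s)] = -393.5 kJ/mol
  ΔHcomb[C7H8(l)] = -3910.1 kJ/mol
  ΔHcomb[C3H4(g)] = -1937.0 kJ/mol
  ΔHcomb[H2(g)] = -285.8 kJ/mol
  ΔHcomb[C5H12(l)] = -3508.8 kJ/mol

ΔH = 171.5 kJ/mol

Using ΔH = Σ nΔHc°(reactants) − Σ nΔHc°(products):
= [2·(-3910.1) + 2·(-285.8)] − [3·(-393.5) + 1·(-3508.8) + 2·(-1937.0)]
= 171.5 kJ/mol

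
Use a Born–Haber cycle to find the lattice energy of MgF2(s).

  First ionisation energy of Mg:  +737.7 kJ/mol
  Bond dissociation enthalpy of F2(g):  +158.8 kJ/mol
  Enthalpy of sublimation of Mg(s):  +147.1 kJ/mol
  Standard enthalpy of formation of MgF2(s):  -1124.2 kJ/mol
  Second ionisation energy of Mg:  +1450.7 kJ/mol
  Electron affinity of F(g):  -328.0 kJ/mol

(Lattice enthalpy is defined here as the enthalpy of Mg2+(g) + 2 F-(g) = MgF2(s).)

U = -2962.5 kJ/mol

ΔHf° = 1·ΔHsub + 1·(ΣIE) + 1·D(F2) + 2·EA + U
-1124.2 = 1·(+147.1) + 1·(+2188.4) + 1·(+158.8) + 2·(-328.0) + U
U = -1124.2 − (+1838.3) = -2962.5 kJ/mol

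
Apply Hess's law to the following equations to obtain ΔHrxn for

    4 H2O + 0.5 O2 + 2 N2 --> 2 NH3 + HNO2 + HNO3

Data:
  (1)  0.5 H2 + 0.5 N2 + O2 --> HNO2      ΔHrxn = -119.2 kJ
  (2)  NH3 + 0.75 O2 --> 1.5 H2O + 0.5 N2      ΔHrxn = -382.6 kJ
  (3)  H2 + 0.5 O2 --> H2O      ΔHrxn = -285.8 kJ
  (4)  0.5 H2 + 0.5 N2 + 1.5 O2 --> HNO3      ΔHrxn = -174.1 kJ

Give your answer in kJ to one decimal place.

(1) as written: -119.2 kJ
(2) reversed and × 2: (-2)·(-382.6) = +765.2 kJ
(3) reversed: +285.8 kJ
(4) as written: -174.1 kJ
Summing the manipulated equations, ΔHrxn = (1)·(-119.2) + (-2)·(-382.6) + (-1)·(-285.8) + (1)·(-174.1) = 757.7 kJ

ΔHrxn = 757.7 kJ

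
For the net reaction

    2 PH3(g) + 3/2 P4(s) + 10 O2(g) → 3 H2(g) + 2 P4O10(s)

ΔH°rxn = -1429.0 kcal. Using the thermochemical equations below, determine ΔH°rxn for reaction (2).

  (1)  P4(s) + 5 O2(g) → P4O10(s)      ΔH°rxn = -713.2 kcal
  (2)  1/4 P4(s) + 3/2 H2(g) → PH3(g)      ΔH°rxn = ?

(1) × 2: (2)·(-713.2) = -1426.4 kcal
(2) reversed and × 2: contributes −2·x
-1429.0 = (-1426.4) − 2·x
x = (-1429.0 − (-1426.4)) / (-2) = 1.3 kcal

ΔH°rxn = 1.3 kcal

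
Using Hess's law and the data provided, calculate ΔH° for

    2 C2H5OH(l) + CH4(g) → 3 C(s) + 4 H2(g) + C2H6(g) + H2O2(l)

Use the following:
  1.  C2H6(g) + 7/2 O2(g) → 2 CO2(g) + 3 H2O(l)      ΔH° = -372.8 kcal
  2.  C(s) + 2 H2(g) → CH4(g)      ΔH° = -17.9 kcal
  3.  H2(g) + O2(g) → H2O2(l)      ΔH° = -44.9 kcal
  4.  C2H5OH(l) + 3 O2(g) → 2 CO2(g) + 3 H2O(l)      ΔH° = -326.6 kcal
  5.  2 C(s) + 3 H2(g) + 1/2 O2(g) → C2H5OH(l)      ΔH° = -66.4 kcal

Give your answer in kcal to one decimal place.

eq. 1 reversed (reverse to put C2H6(g) on the product side): +372.8 kcal
eq. 2 reversed (reverse to put CH4(g) on the reactant side): +17.9 kcal
eq. 3 as written (H2O2(l) already on the product side): -44.9 kcal
eq. 4 as written: -326.6 kcal
eq. 5 reversed: +66.4 kcal
ΔH° = (-1)·(-372.8) + (-1)·(-17.9) + (1)·(-44.9) + (1)·(-326.6) + (-1)·(-66.4) = 85.6 kcal

ΔH° = 85.6 kcal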